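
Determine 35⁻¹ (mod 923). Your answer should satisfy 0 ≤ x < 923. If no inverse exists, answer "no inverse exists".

gcd(923, 35) by repeated division:
923 = 26*35 + 13
35 = 2*13 + 9
13 = 1*9 + 4
9 = 2*4 + 1
4 = 4*1 + 0
gcd = 1, so the inverse exists. Back-substitute:
1 = 9 − 2·4
1 = −2·13 + 3·9
1 = 3·35 − 8·13
1 = −8·923 + 211·35
So 35·211 ≡ 1 (mod 923).

211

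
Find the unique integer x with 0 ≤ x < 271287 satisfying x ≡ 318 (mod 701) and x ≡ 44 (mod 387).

129302

Write x = 318 + 701·k. Then 701·k ≡ 44 − 318 ≡ 113 (mod 387).
Need 701⁻¹ mod 387. Extended Euclid on (387, 314):
387 = 1×314 + 73
314 = 4×73 + 22
73 = 3×22 + 7
22 = 3×7 + 1
7 = 7×1 + 0
Back-substitute:
1 = 22 − 3·7
1 = −3·73 + 10·22
1 = 10·314 − 43·73
1 = −43·387 + 53·314
701⁻¹ ≡ 53 (mod 387), so k ≡ 53·113 ≡ 184 (mod 387).
x = 318 + 701·184 = 129302.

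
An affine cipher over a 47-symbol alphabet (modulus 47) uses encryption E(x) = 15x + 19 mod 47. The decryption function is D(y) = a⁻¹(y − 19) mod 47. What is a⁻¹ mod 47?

22

Extended Euclidean algorithm:
47 = 3·15 + 2
15 = 7·2 + 1
2 = 2·1 + 0
Since gcd(15, 47) = 1, back-substitute to write 1 as a combination:
1 = 15 − 7·2
1 = −7·47 + 22·15
So 15·22 ≡ 1 (mod 47).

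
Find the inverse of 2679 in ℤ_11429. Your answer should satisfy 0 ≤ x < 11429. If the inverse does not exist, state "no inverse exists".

gcd(11429, 2679) by repeated division:
11429 = 4·2679 + 713
2679 = 3·713 + 540
713 = 1·540 + 173
540 = 3·173 + 21
173 = 8·21 + 5
21 = 4·5 + 1
5 = 5·1 + 0
The gcd is 1. Working backward:
1 = 21 − 4·5
1 = −4·173 + 33·21
1 = 33·540 − 103·173
1 = −103·713 + 136·540
1 = 136·2679 − 511·713
1 = −511·11429 + 2180·2679
So 2679·2180 ≡ 1 (mod 11429).

2180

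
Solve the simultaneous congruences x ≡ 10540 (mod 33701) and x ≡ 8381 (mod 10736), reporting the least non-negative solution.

Write x = 10540 + 33701·k. Then 33701·k ≡ 8381 − 10540 ≡ 8577 (mod 10736).
Need 33701⁻¹ mod 10736. Extended Euclid on (10736, 1493):
10736 = 7·1493 + 285
1493 = 5·285 + 68
285 = 4·68 + 13
68 = 5·13 + 3
13 = 4·3 + 1
3 = 3·1 + 0
Back-substitute:
1 = 13 − 4·3
1 = −4·68 + 21·13
1 = 21·285 − 88·68
1 = −88·1493 + 461·285
1 = 461·10736 − 3315·1493
33701⁻¹ ≡ 7421 (mod 10736), so k ≡ 7421·8577 ≡ 6909 (mod 10736).
x = 10540 + 33701·6909 = 232850749.

232850749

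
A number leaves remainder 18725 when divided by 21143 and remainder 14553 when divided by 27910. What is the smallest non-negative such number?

379451003

Write x = 18725 + 21143·k. Then 21143·k ≡ 14553 − 18725 ≡ 23738 (mod 27910).
Need 21143⁻¹ mod 27910. Extended Euclid on (27910, 21143):
27910 = 1*21143 + 6767
21143 = 3*6767 + 842
6767 = 8*842 + 31
842 = 27*31 + 5
31 = 6*5 + 1
5 = 5*1 + 0
Back-substitute:
1 = 31 − 6·5
1 = −6·842 + 163·31
1 = 163·6767 − 1310·842
1 = −1310·21143 + 4093·6767
1 = 4093·27910 − 5403·21143
21143⁻¹ ≡ 22507 (mod 27910), so k ≡ 22507·23738 ≡ 17946 (mod 27910).
x = 18725 + 21143·17946 = 379451003.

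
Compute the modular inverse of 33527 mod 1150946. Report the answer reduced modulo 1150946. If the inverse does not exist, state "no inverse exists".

171473

gcd(1150946, 33527) by repeated division:
1150946 = 34·33527 + 11028
33527 = 3·11028 + 443
11028 = 24·443 + 396
443 = 1·396 + 47
396 = 8·47 + 20
47 = 2·20 + 7
20 = 2·7 + 6
7 = 1·6 + 1
6 = 6·1 + 0
The gcd is 1. Working backward:
1 = 7 − 6
1 = −20 + 3·7
1 = 3·47 − 7·20
1 = −7·396 + 59·47
1 = 59·443 − 66·396
1 = −66·11028 + 1643·443
1 = 1643·33527 − 4995·11028
1 = −4995·1150946 + 171473·33527
So 33527·171473 ≡ 1 (mod 1150946).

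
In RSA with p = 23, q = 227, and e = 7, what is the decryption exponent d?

φ(n) = (p−1)(q−1) = 22·226 = 4972.
Need d with 7·d ≡ 1 (mod 4972). Apply the extended Euclidean algorithm:
4972 = 710×7 + 2
7 = 3×2 + 1
2 = 2×1 + 0
Back-substitute:
1 = 7 − 3·2
1 = −3·4972 + 2131·7
So 7·2131 ≡ 1 (mod 4972), hence d = 2131.

2131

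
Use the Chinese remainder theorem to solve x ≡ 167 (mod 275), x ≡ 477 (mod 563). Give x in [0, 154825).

129967

Write x = 167 + 275·k. Then 275·k ≡ 477 − 167 ≡ 310 (mod 563).
Need 275⁻¹ mod 563. Extended Euclid on (563, 275):
563 = 2·275 + 13
275 = 21·13 + 2
13 = 6·2 + 1
2 = 2·1 + 0
Back-substitute:
1 = 13 − 6·2
1 = −6·275 + 127·13
1 = 127·563 − 260·275
275⁻¹ ≡ 303 (mod 563), so k ≡ 303·310 ≡ 472 (mod 563).
x = 167 + 275·472 = 129967.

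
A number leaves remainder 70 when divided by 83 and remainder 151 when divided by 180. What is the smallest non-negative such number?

Write x = 70 + 83·k. Then 83·k ≡ 151 − 70 ≡ 81 (mod 180).
Need 83⁻¹ mod 180. Extended Euclid on (180, 83):
180 = 2×83 + 14
83 = 5×14 + 13
14 = 1×13 + 1
13 = 13×1 + 0
Back-substitute:
1 = 14 − 13
1 = −83 + 6·14
1 = 6·180 − 13·83
83⁻¹ ≡ 167 (mod 180), so k ≡ 167·81 ≡ 27 (mod 180).
x = 70 + 83·27 = 2311.

2311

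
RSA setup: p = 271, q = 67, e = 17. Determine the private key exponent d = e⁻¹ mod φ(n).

4193

φ(n) = (p−1)(q−1) = 270·66 = 17820.
Need d with 17·d ≡ 1 (mod 17820). Apply the extended Euclidean algorithm:
17820 = 1048×17 + 4
17 = 4×4 + 1
4 = 4×1 + 0
Back-substitute:
1 = 17 − 4·4
1 = −4·17820 + 4193·17
So 17·4193 ≡ 1 (mod 17820), hence d = 4193.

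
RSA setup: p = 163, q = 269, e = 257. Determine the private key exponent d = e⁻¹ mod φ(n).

20441

φ(n) = (p−1)(q−1) = 162·268 = 43416.
Need d with 257·d ≡ 1 (mod 43416). Apply the extended Euclidean algorithm:
43416 = 168·257 + 240
257 = 1·240 + 17
240 = 14·17 + 2
17 = 8·2 + 1
2 = 2·1 + 0
Back-substitute:
1 = 17 − 8·2
1 = −8·240 + 113·17
1 = 113·257 − 121·240
1 = −121·43416 + 20441·257
So 257·20441 ≡ 1 (mod 43416), hence d = 20441.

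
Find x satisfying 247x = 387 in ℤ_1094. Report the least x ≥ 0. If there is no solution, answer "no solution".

37

First find gcd(247, 1094):
1094 = 4·247 + 106
247 = 2·106 + 35
106 = 3·35 + 1
35 = 35·1 + 0
gcd = 1, so a unique solution mod 1094 exists.
Back-substitute for the Bézout coefficients:
1 = 106 − 3·35
1 = −3·247 + 7·106
1 = 7·1094 − 31·247
So 247·(-31) ≡ 1 (mod 1094), giving 247⁻¹ ≡ 1063.
x ≡ 247⁻¹·387 ≡ 1063·387 ≡ 37 (mod 1094).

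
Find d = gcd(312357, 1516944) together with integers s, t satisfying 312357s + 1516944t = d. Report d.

Repeated division:
1516944 = 4·312357 + 267516
312357 = 1·267516 + 44841
267516 = 5·44841 + 43311
44841 = 1·43311 + 1530
43311 = 28·1530 + 471
1530 = 3·471 + 117
471 = 4·117 + 3
117 = 39·3 + 0
gcd(312357, 1516944) = 3.
Back-substituting:
3 = 471 − 4·117
3 = −4·1530 + 13·471
3 = 13·43311 − 368·1530
3 = −368·44841 + 381·43311
3 = 381·267516 − 2273·44841
3 = −2273·312357 + 2654·267516
3 = 2654·1516944 − 12889·312357
So 3 = (2654)·1516944 + (-12889)·312357.

3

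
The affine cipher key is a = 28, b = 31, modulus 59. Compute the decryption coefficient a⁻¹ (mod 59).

19

Extended Euclidean algorithm:
59 = 2×28 + 3
28 = 9×3 + 1
3 = 3×1 + 0
gcd = 1, so the inverse exists. Back-substitute:
1 = 28 − 9·3
1 = −9·59 + 19·28
So 28·19 ≡ 1 (mod 59).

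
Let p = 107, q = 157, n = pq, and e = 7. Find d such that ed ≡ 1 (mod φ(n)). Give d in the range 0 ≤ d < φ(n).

φ(n) = (p−1)(q−1) = 106·156 = 16536.
Need d with 7·d ≡ 1 (mod 16536). Apply the extended Euclidean algorithm:
16536 = 2362·7 + 2
7 = 3·2 + 1
2 = 2·1 + 0
Back-substitute:
1 = 7 − 3·2
1 = −3·16536 + 7087·7
So 7·7087 ≡ 1 (mod 16536), hence d = 7087.

7087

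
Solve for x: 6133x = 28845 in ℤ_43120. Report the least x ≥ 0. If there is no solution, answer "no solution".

First find gcd(6133, 43120):
43120 = 7×6133 + 189
6133 = 32×189 + 85
189 = 2×85 + 19
85 = 4×19 + 9
19 = 2×9 + 1
9 = 9×1 + 0
gcd = 1, so a unique solution mod 43120 exists.
Back-substitute for the Bézout coefficients:
1 = 19 − 2·9
1 = −2·85 + 9·19
1 = 9·189 − 20·85
1 = −20·6133 + 649·189
1 = 649·43120 − 4563·6133
So 6133·(-4563) ≡ 1 (mod 43120), giving 6133⁻¹ ≡ 38557.
x ≡ 6133⁻¹·28845 ≡ 38557·28845 ≡ 25625 (mod 43120).

25625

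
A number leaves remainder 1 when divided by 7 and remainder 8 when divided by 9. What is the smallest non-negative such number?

8

Write x = 1 + 7·k. Then 7·k ≡ 8 − 1 ≡ 7 (mod 9).
Need 7⁻¹ mod 9. Extended Euclid on (9, 7):
9 = 1·7 + 2
7 = 3·2 + 1
2 = 2·1 + 0
Back-substitute:
1 = 7 − 3·2
1 = −3·9 + 4·7
7⁻¹ ≡ 4 (mod 9), so k ≡ 4·7 ≡ 1 (mod 9).
x = 1 + 7·1 = 8.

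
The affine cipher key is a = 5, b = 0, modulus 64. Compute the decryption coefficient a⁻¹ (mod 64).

13

Run Euclid on (64, 5):
64 = 12×5 + 4
5 = 1×4 + 1
4 = 4×1 + 0
Since gcd(5, 64) = 1, back-substitute to write 1 as a combination:
1 = 5 − 4
1 = −64 + 13·5
So 5·13 ≡ 1 (mod 64).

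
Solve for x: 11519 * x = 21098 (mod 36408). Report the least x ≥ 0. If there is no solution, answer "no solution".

First find gcd(11519, 36408):
36408 = 3*11519 + 1851
11519 = 6*1851 + 413
1851 = 4*413 + 199
413 = 2*199 + 15
199 = 13*15 + 4
15 = 3*4 + 3
4 = 1*3 + 1
3 = 3*1 + 0
gcd = 1, so a unique solution mod 36408 exists.
Back-substitute for the Bézout coefficients:
1 = 4 − 3
1 = −15 + 4·4
1 = 4·199 − 53·15
1 = −53·413 + 110·199
1 = 110·1851 − 493·413
1 = −493·11519 + 3068·1851
1 = 3068·36408 − 9697·11519
So 11519·(-9697) ≡ 1 (mod 36408), giving 11519⁻¹ ≡ 26711.
x ≡ 11519⁻¹·21098 ≡ 26711·21098 ≡ 25654 (mod 36408).

25654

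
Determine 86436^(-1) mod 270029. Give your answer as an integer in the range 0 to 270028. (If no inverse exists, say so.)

237286

Run Euclid on (270029, 86436):
270029 = 3·86436 + 10721
86436 = 8·10721 + 668
10721 = 16·668 + 33
668 = 20·33 + 8
33 = 4·8 + 1
8 = 8·1 + 0
Since gcd(86436, 270029) = 1, back-substitute to write 1 as a combination:
1 = 33 − 4·8
1 = −4·668 + 81·33
1 = 81·10721 − 1300·668
1 = −1300·86436 + 10481·10721
1 = 10481·270029 − 32743·86436
Thus 86436·(-32743) ≡ 1 (mod 270029); reducing, -32743 mod 270029 = 237286.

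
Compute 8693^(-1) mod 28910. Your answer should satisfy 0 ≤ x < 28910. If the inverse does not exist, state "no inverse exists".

gcd(28910, 8693) by repeated division:
28910 = 3·8693 + 2831
8693 = 3·2831 + 200
2831 = 14·200 + 31
200 = 6·31 + 14
31 = 2·14 + 3
14 = 4·3 + 2
3 = 1·2 + 1
2 = 2·1 + 0
Since gcd(8693, 28910) = 1, back-substitute to write 1 as a combination:
1 = 3 − 2
1 = −14 + 5·3
1 = 5·31 − 11·14
1 = −11·200 + 71·31
1 = 71·2831 − 1005·200
1 = −1005·8693 + 3086·2831
1 = 3086·28910 − 10263·8693
So 8693·(-10263) ≡ 1 (mod 28910), and -10263 ≡ 18647 (mod 28910).

18647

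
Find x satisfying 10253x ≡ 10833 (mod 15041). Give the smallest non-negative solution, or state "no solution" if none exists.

11712

First find gcd(10253, 15041):
15041 = 1×10253 + 4788
10253 = 2×4788 + 677
4788 = 7×677 + 49
677 = 13×49 + 40
49 = 1×40 + 9
40 = 4×9 + 4
9 = 2×4 + 1
4 = 4×1 + 0
gcd = 1, so a unique solution mod 15041 exists.
Back-substitute for the Bézout coefficients:
1 = 9 − 2·4
1 = −2·40 + 9·9
1 = 9·49 − 11·40
1 = −11·677 + 152·49
1 = 152·4788 − 1075·677
1 = −1075·10253 + 2302·4788
1 = 2302·15041 − 3377·10253
So 10253·(-3377) ≡ 1 (mod 15041), giving 10253⁻¹ ≡ 11664.
x ≡ 10253⁻¹·10833 ≡ 11664·10833 ≡ 11712 (mod 15041).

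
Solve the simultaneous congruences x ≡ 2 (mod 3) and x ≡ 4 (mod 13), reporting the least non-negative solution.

Write x = 2 + 3·k. Then 3·k ≡ 4 − 2 ≡ 2 (mod 13).
Need 3⁻¹ mod 13. Extended Euclid on (13, 3):
13 = 4×3 + 1
3 = 3×1 + 0
Back-substitute:
1 = 13 − 4·3
3⁻¹ ≡ 9 (mod 13), so k ≡ 9·2 ≡ 5 (mod 13).
x = 2 + 3·5 = 17.

17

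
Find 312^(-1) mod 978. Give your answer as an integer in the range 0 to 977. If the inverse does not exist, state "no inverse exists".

no inverse exists

Euclidean algorithm on 978, 312:
978 = 3×312 + 42
312 = 7×42 + 18
42 = 2×18 + 6
18 = 3×6 + 0
gcd(312, 978) = 6 ≠ 1, so 312 has no multiplicative inverse modulo 978.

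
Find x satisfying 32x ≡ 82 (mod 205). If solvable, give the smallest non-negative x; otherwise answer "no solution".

41

First find gcd(32, 205):
205 = 6*32 + 13
32 = 2*13 + 6
13 = 2*6 + 1
6 = 6*1 + 0
gcd = 1, so a unique solution mod 205 exists.
Back-substitute for the Bézout coefficients:
1 = 13 − 2·6
1 = −2·32 + 5·13
1 = 5·205 − 32·32
So 32·(-32) ≡ 1 (mod 205), giving 32⁻¹ ≡ 173.
x ≡ 32⁻¹·82 ≡ 173·82 ≡ 41 (mod 205).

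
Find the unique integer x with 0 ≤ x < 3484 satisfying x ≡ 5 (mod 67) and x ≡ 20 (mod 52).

72

Write x = 5 + 67·k. Then 67·k ≡ 20 − 5 ≡ 15 (mod 52).
Need 67⁻¹ mod 52. Extended Euclid on (52, 15):
52 = 3*15 + 7
15 = 2*7 + 1
7 = 7*1 + 0
Back-substitute:
1 = 15 − 2·7
1 = −2·52 + 7·15
67⁻¹ ≡ 7 (mod 52), so k ≡ 7·15 ≡ 1 (mod 52).
x = 5 + 67·1 = 72.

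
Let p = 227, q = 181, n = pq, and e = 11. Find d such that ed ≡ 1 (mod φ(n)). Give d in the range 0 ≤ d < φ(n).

18491

φ(n) = (p−1)(q−1) = 226·180 = 40680.
Need d with 11·d ≡ 1 (mod 40680). Apply the extended Euclidean algorithm:
40680 = 3698*11 + 2
11 = 5*2 + 1
2 = 2*1 + 0
Back-substitute:
1 = 11 − 5·2
1 = −5·40680 + 18491·11
So 11·18491 ≡ 1 (mod 40680), hence d = 18491.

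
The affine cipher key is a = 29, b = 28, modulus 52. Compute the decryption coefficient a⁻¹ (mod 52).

9

gcd(52, 29) by repeated division:
52 = 1*29 + 23
29 = 1*23 + 6
23 = 3*6 + 5
6 = 1*5 + 1
5 = 5*1 + 0
The gcd is 1. Working backward:
1 = 6 − 5
1 = −23 + 4·6
1 = 4·29 − 5·23
1 = −5·52 + 9·29
So 29·9 ≡ 1 (mod 52).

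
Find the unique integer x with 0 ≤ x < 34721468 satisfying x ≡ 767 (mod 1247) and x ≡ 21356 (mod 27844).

Write x = 767 + 1247·k. Then 1247·k ≡ 21356 − 767 ≡ 20589 (mod 27844).
Need 1247⁻¹ mod 27844. Extended Euclid on (27844, 1247):
27844 = 22*1247 + 410
1247 = 3*410 + 17
410 = 24*17 + 2
17 = 8*2 + 1
2 = 2*1 + 0
Back-substitute:
1 = 17 − 8·2
1 = −8·410 + 193·17
1 = 193·1247 − 587·410
1 = −587·27844 + 13107·1247
1247⁻¹ ≡ 13107 (mod 27844), so k ≡ 13107·20589 ≡ 23819 (mod 27844).
x = 767 + 1247·23819 = 29703060.

29703060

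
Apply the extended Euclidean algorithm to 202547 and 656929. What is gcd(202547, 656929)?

Repeated division:
656929 = 3·202547 + 49288
202547 = 4·49288 + 5395
49288 = 9·5395 + 733
5395 = 7·733 + 264
733 = 2·264 + 205
264 = 1·205 + 59
205 = 3·59 + 28
59 = 2·28 + 3
28 = 9·3 + 1
3 = 3·1 + 0
gcd(202547, 656929) = 1.
Express as a combination:
1 = 28 − 9·3
1 = −9·59 + 19·28
1 = 19·205 − 66·59
1 = −66·264 + 85·205
1 = 85·733 − 236·264
1 = −236·5395 + 1737·733
1 = 1737·49288 − 15869·5395
1 = −15869·202547 + 65213·49288
1 = 65213·656929 − 211508·202547
So 1 = (65213)·656929 + (-211508)·202547.

1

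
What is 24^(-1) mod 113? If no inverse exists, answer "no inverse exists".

gcd(113, 24) by repeated division:
113 = 4·24 + 17
24 = 1·17 + 7
17 = 2·7 + 3
7 = 2·3 + 1
3 = 3·1 + 0
Since gcd(24, 113) = 1, back-substitute to write 1 as a combination:
1 = 7 − 2·3
1 = −2·17 + 5·7
1 = 5·24 − 7·17
1 = −7·113 + 33·24
So 24·33 ≡ 1 (mod 113).

33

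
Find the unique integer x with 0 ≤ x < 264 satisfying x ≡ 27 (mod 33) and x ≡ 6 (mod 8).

Write x = 27 + 33·k. Then 33·k ≡ 6 − 27 ≡ 3 (mod 8).
Need 33⁻¹ mod 8. Extended Euclid on (8, 1):
8 = 8*1 + 0
33⁻¹ ≡ 1 (mod 8), so k ≡ 1·3 ≡ 3 (mod 8).
x = 27 + 33·3 = 126.

126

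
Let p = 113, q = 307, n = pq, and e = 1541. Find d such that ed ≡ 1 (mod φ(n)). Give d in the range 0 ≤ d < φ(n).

8429

φ(n) = (p−1)(q−1) = 112·306 = 34272.
Need d with 1541·d ≡ 1 (mod 34272). Apply the extended Euclidean algorithm:
34272 = 22·1541 + 370
1541 = 4·370 + 61
370 = 6·61 + 4
61 = 15·4 + 1
4 = 4·1 + 0
Back-substitute:
1 = 61 − 15·4
1 = −15·370 + 91·61
1 = 91·1541 − 379·370
1 = −379·34272 + 8429·1541
So 1541·8429 ≡ 1 (mod 34272), hence d = 8429.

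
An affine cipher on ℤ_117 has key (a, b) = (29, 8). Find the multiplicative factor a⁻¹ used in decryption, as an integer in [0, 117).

113

Apply the Euclidean algorithm to 117 and 29:
117 = 4×29 + 1
29 = 29×1 + 0
Since gcd(29, 117) = 1, back-substitute to write 1 as a combination:
1 = 117 − 4·29
So 29·(-4) ≡ 1 (mod 117), and -4 ≡ 113 (mod 117).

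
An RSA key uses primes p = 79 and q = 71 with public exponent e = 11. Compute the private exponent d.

φ(n) = (p−1)(q−1) = 78·70 = 5460.
Need d with 11·d ≡ 1 (mod 5460). Apply the extended Euclidean algorithm:
5460 = 496·11 + 4
11 = 2·4 + 3
4 = 1·3 + 1
3 = 3·1 + 0
Back-substitute:
1 = 4 − 3
1 = −11 + 3·4
1 = 3·5460 − 1489·11
So 11·(-1489) ≡ 1 (mod 5460), hence d ≡ -1489 ≡ 3971 (mod 5460).

3971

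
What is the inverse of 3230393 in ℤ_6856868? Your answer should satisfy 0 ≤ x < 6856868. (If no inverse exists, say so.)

842545

Extended Euclidean algorithm:
6856868 = 2·3230393 + 396082
3230393 = 8·396082 + 61737
396082 = 6·61737 + 25660
61737 = 2·25660 + 10417
25660 = 2·10417 + 4826
10417 = 2·4826 + 765
4826 = 6·765 + 236
765 = 3·236 + 57
236 = 4·57 + 8
57 = 7·8 + 1
8 = 8·1 + 0
The gcd is 1. Working backward:
1 = 57 − 7·8
1 = −7·236 + 29·57
1 = 29·765 − 94·236
1 = −94·4826 + 593·765
1 = 593·10417 − 1280·4826
1 = −1280·25660 + 3153·10417
1 = 3153·61737 − 7586·25660
1 = −7586·396082 + 48669·61737
1 = 48669·3230393 − 396938·396082
1 = −396938·6856868 + 842545·3230393
So 3230393·842545 ≡ 1 (mod 6856868).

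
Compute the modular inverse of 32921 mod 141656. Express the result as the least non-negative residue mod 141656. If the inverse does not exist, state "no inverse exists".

Apply the Euclidean algorithm to 141656 and 32921:
141656 = 4*32921 + 9972
32921 = 3*9972 + 3005
9972 = 3*3005 + 957
3005 = 3*957 + 134
957 = 7*134 + 19
134 = 7*19 + 1
19 = 19*1 + 0
gcd = 1, so the inverse exists. Back-substitute:
1 = 134 − 7·19
1 = −7·957 + 50·134
1 = 50·3005 − 157·957
1 = −157·9972 + 521·3005
1 = 521·32921 − 1720·9972
1 = −1720·141656 + 7401·32921
So 32921·7401 ≡ 1 (mod 141656).

7401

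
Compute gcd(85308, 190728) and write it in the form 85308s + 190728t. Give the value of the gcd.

12

Repeated division:
190728 = 2*85308 + 20112
85308 = 4*20112 + 4860
20112 = 4*4860 + 672
4860 = 7*672 + 156
672 = 4*156 + 48
156 = 3*48 + 12
48 = 4*12 + 0
gcd(85308, 190728) = 12.
Express as a combination:
12 = 156 − 3·48
12 = −3·672 + 13·156
12 = 13·4860 − 94·672
12 = −94·20112 + 389·4860
12 = 389·85308 − 1650·20112
12 = −1650·190728 + 3689·85308
So 12 = (-1650)·190728 + (3689)·85308.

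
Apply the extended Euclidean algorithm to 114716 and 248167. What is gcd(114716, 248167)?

Repeated division:
248167 = 2·114716 + 18735
114716 = 6·18735 + 2306
18735 = 8·2306 + 287
2306 = 8·287 + 10
287 = 28·10 + 7
10 = 1·7 + 3
7 = 2·3 + 1
3 = 3·1 + 0
gcd(114716, 248167) = 1.
Working backward:
1 = 7 − 2·3
1 = −2·10 + 3·7
1 = 3·287 − 86·10
1 = −86·2306 + 691·287
1 = 691·18735 − 5614·2306
1 = −5614·114716 + 34375·18735
1 = 34375·248167 − 74364·114716
So 1 = (34375)·248167 + (-74364)·114716.

1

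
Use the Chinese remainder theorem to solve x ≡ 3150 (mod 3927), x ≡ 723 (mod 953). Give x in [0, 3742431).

2653875

Write x = 3150 + 3927·k. Then 3927·k ≡ 723 − 3150 ≡ 432 (mod 953).
Need 3927⁻¹ mod 953. Extended Euclid on (953, 115):
953 = 8*115 + 33
115 = 3*33 + 16
33 = 2*16 + 1
16 = 16*1 + 0
Back-substitute:
1 = 33 − 2·16
1 = −2·115 + 7·33
1 = 7·953 − 58·115
3927⁻¹ ≡ 895 (mod 953), so k ≡ 895·432 ≡ 675 (mod 953).
x = 3150 + 3927·675 = 2653875.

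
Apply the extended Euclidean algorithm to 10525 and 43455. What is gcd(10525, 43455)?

Apply Euclid's algorithm to 43455 and 10525:
43455 = 4*10525 + 1355
10525 = 7*1355 + 1040
1355 = 1*1040 + 315
1040 = 3*315 + 95
315 = 3*95 + 30
95 = 3*30 + 5
30 = 6*5 + 0
gcd(10525, 43455) = 5.
Express as a combination:
5 = 95 − 3·30
5 = −3·315 + 10·95
5 = 10·1040 − 33·315
5 = −33·1355 + 43·1040
5 = 43·10525 − 334·1355
5 = −334·43455 + 1379·10525
So 5 = (-334)·43455 + (1379)·10525.

5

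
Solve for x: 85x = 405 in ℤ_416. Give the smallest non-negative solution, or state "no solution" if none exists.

First find gcd(85, 416):
416 = 4·85 + 76
85 = 1·76 + 9
76 = 8·9 + 4
9 = 2·4 + 1
4 = 4·1 + 0
gcd = 1, so a unique solution mod 416 exists.
Back-substitute for the Bézout coefficients:
1 = 9 − 2·4
1 = −2·76 + 17·9
1 = 17·85 − 19·76
1 = −19·416 + 93·85
So 85·(93) ≡ 1 (mod 416), giving 85⁻¹ ≡ 93.
x ≡ 85⁻¹·405 ≡ 93·405 ≡ 225 (mod 416).

225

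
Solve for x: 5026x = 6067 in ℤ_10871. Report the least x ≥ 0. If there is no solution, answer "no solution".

gcd(5026, 10871):
10871 = 2×5026 + 819
5026 = 6×819 + 112
819 = 7×112 + 35
112 = 3×35 + 7
35 = 5×7 + 0
gcd = 7, but 7 ∤ 6067, so the congruence has no solution.

no solution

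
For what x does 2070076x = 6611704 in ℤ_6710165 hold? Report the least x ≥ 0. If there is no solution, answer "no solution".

First find gcd(2070076, 6710165):
6710165 = 3*2070076 + 499937
2070076 = 4*499937 + 70328
499937 = 7*70328 + 7641
70328 = 9*7641 + 1559
7641 = 4*1559 + 1405
1559 = 1*1405 + 154
1405 = 9*154 + 19
154 = 8*19 + 2
19 = 9*2 + 1
2 = 2*1 + 0
gcd = 1, so a unique solution mod 6710165 exists.
Back-substitute for the Bézout coefficients:
1 = 19 − 9·2
1 = −9·154 + 73·19
1 = 73·1405 − 666·154
1 = −666·1559 + 739·1405
1 = 739·7641 − 3622·1559
1 = −3622·70328 + 33337·7641
1 = 33337·499937 − 236981·70328
1 = −236981·2070076 + 981261·499937
1 = 981261·6710165 − 3180764·2070076
So 2070076·(-3180764) ≡ 1 (mod 6710165), giving 2070076⁻¹ ≡ 3529401.
x ≡ 2070076⁻¹·6611704 ≡ 3529401·6611704 ≡ 4383324 (mod 6710165).

4383324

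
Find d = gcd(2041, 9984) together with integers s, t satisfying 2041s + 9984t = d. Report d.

13

Euclidean algorithm:
9984 = 4·2041 + 1820
2041 = 1·1820 + 221
1820 = 8·221 + 52
221 = 4·52 + 13
52 = 4·13 + 0
gcd(2041, 9984) = 13.
Express as a combination:
13 = 221 − 4·52
13 = −4·1820 + 33·221
13 = 33·2041 − 37·1820
13 = −37·9984 + 181·2041
So 13 = (-37)·9984 + (181)·2041.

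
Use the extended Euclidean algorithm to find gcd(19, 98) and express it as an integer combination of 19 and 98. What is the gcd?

1

Euclidean algorithm:
98 = 5×19 + 3
19 = 6×3 + 1
3 = 3×1 + 0
gcd(19, 98) = 1.
Working backward:
1 = 19 − 6·3
1 = −6·98 + 31·19
So 1 = (-6)·98 + (31)·19.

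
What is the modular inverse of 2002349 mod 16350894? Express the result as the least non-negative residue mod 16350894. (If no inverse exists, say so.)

13234199

gcd(16350894, 2002349) by repeated division:
16350894 = 8*2002349 + 332102
2002349 = 6*332102 + 9737
332102 = 34*9737 + 1044
9737 = 9*1044 + 341
1044 = 3*341 + 21
341 = 16*21 + 5
21 = 4*5 + 1
5 = 5*1 + 0
Since gcd(2002349, 16350894) = 1, back-substitute to write 1 as a combination:
1 = 21 − 4·5
1 = −4·341 + 65·21
1 = 65·1044 − 199·341
1 = −199·9737 + 1856·1044
1 = 1856·332102 − 63303·9737
1 = −63303·2002349 + 381674·332102
1 = 381674·16350894 − 3116695·2002349
Hence 2002349⁻¹ ≡ -3116695 ≡ 13234199 (mod 16350894).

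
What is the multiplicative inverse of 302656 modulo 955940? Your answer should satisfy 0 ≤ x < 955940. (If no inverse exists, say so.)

no inverse exists

Compute gcd(302656, 955940):
955940 = 3·302656 + 47972
302656 = 6·47972 + 14824
47972 = 3·14824 + 3500
14824 = 4·3500 + 824
3500 = 4·824 + 204
824 = 4·204 + 8
204 = 25·8 + 4
8 = 2·4 + 0
Since gcd = 4 > 1, 302656 is not a unit mod 955940.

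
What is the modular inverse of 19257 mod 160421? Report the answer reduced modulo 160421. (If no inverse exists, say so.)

Apply the Euclidean algorithm to 160421 and 19257:
160421 = 8*19257 + 6365
19257 = 3*6365 + 162
6365 = 39*162 + 47
162 = 3*47 + 21
47 = 2*21 + 5
21 = 4*5 + 1
5 = 5*1 + 0
gcd = 1, so the inverse exists. Back-substitute:
1 = 21 − 4·5
1 = −4·47 + 9·21
1 = 9·162 − 31·47
1 = −31·6365 + 1218·162
1 = 1218·19257 − 3685·6365
1 = −3685·160421 + 30698·19257
So 19257·30698 ≡ 1 (mod 160421).

30698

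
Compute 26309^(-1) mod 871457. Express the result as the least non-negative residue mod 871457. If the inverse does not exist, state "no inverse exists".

403383

Extended Euclidean algorithm:
871457 = 33×26309 + 3260
26309 = 8×3260 + 229
3260 = 14×229 + 54
229 = 4×54 + 13
54 = 4×13 + 2
13 = 6×2 + 1
2 = 2×1 + 0
The gcd is 1. Working backward:
1 = 13 − 6·2
1 = −6·54 + 25·13
1 = 25·229 − 106·54
1 = −106·3260 + 1509·229
1 = 1509·26309 − 12178·3260
1 = −12178·871457 + 403383·26309
So 26309·403383 ≡ 1 (mod 871457).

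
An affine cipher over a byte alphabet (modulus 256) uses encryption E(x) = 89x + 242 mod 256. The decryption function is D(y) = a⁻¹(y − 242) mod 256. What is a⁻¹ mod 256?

233

Extended Euclidean algorithm:
256 = 2×89 + 78
89 = 1×78 + 11
78 = 7×11 + 1
11 = 11×1 + 0
gcd = 1, so the inverse exists. Back-substitute:
1 = 78 − 7·11
1 = −7·89 + 8·78
1 = 8·256 − 23·89
So 89·(-23) ≡ 1 (mod 256), and -23 ≡ 233 (mod 256).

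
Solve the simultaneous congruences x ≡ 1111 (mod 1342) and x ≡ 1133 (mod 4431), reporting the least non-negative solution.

2438183

Write x = 1111 + 1342·k. Then 1342·k ≡ 1133 − 1111 ≡ 22 (mod 4431).
Need 1342⁻¹ mod 4431. Extended Euclid on (4431, 1342):
4431 = 3*1342 + 405
1342 = 3*405 + 127
405 = 3*127 + 24
127 = 5*24 + 7
24 = 3*7 + 3
7 = 2*3 + 1
3 = 3*1 + 0
Back-substitute:
1 = 7 − 2·3
1 = −2·24 + 7·7
1 = 7·127 − 37·24
1 = −37·405 + 118·127
1 = 118·1342 − 391·405
1 = −391·4431 + 1291·1342
1342⁻¹ ≡ 1291 (mod 4431), so k ≡ 1291·22 ≡ 1816 (mod 4431).
x = 1111 + 1342·1816 = 2438183.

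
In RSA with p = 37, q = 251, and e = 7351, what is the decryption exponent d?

6151

φ(n) = (p−1)(q−1) = 36·250 = 9000.
Need d with 7351·d ≡ 1 (mod 9000). Apply the extended Euclidean algorithm:
9000 = 1·7351 + 1649
7351 = 4·1649 + 755
1649 = 2·755 + 139
755 = 5·139 + 60
139 = 2·60 + 19
60 = 3·19 + 3
19 = 6·3 + 1
3 = 3·1 + 0
Back-substitute:
1 = 19 − 6·3
1 = −6·60 + 19·19
1 = 19·139 − 44·60
1 = −44·755 + 239·139
1 = 239·1649 − 522·755
1 = −522·7351 + 2327·1649
1 = 2327·9000 − 2849·7351
So 7351·(-2849) ≡ 1 (mod 9000), hence d ≡ -2849 ≡ 6151 (mod 9000).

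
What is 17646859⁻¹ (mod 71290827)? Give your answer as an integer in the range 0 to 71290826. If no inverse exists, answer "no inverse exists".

Apply the Euclidean algorithm to 71290827 and 17646859:
71290827 = 4·17646859 + 703391
17646859 = 25·703391 + 62084
703391 = 11·62084 + 20467
62084 = 3·20467 + 683
20467 = 29·683 + 660
683 = 1·660 + 23
660 = 28·23 + 16
23 = 1·16 + 7
16 = 2·7 + 2
7 = 3·2 + 1
2 = 2·1 + 0
The gcd is 1. Working backward:
1 = 7 − 3·2
1 = −3·16 + 7·7
1 = 7·23 − 10·16
1 = −10·660 + 287·23
1 = 287·683 − 297·660
1 = −297·20467 + 8900·683
1 = 8900·62084 − 26997·20467
1 = −26997·703391 + 305867·62084
1 = 305867·17646859 − 7673672·703391
1 = −7673672·71290827 + 31000555·17646859
So 17646859·31000555 ≡ 1 (mod 71290827).

31000555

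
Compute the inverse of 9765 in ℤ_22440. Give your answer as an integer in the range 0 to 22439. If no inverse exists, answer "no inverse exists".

Euclidean algorithm on 22440, 9765:
22440 = 2×9765 + 2910
9765 = 3×2910 + 1035
2910 = 2×1035 + 840
1035 = 1×840 + 195
840 = 4×195 + 60
195 = 3×60 + 15
60 = 4×15 + 0
The gcd is 15, not 1, hence no inverse exists.

no inverse exists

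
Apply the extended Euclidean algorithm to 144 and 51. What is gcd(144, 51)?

Apply Euclid's algorithm to 144 and 51:
144 = 2·51 + 42
51 = 1·42 + 9
42 = 4·9 + 6
9 = 1·6 + 3
6 = 2·3 + 0
gcd(144, 51) = 3.
Working backward:
3 = 9 − 6
3 = −42 + 5·9
3 = 5·51 − 6·42
3 = −6·144 + 17·51
So 3 = (-6)·144 + (17)·51.

3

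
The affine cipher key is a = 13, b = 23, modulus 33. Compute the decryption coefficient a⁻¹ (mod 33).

28

Extended Euclidean algorithm:
33 = 2·13 + 7
13 = 1·7 + 6
7 = 1·6 + 1
6 = 6·1 + 0
Since gcd(13, 33) = 1, back-substitute to write 1 as a combination:
1 = 7 − 6
1 = −13 + 2·7
1 = 2·33 − 5·13
Hence 13⁻¹ ≡ -5 ≡ 28 (mod 33).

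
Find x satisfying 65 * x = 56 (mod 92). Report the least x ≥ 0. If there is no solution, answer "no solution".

First find gcd(65, 92):
92 = 1·65 + 27
65 = 2·27 + 11
27 = 2·11 + 5
11 = 2·5 + 1
5 = 5·1 + 0
gcd = 1, so a unique solution mod 92 exists.
Back-substitute for the Bézout coefficients:
1 = 11 − 2·5
1 = −2·27 + 5·11
1 = 5·65 − 12·27
1 = −12·92 + 17·65
So 65·(17) ≡ 1 (mod 92), giving 65⁻¹ ≡ 17.
x ≡ 65⁻¹·56 ≡ 17·56 ≡ 32 (mod 92).

32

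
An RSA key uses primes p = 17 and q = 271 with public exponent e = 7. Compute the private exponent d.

φ(n) = (p−1)(q−1) = 16·270 = 4320.
Need d with 7·d ≡ 1 (mod 4320). Apply the extended Euclidean algorithm:
4320 = 617·7 + 1
7 = 7·1 + 0
Back-substitute:
1 = 4320 − 617·7
So 7·(-617) ≡ 1 (mod 4320), hence d ≡ -617 ≡ 3703 (mod 4320).

3703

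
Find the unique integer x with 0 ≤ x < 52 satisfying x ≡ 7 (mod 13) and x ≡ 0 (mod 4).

Write x = 7 + 13·k. Then 13·k ≡ 0 − 7 ≡ 1 (mod 4).
Need 13⁻¹ mod 4. Extended Euclid on (4, 1):
4 = 4×1 + 0
13⁻¹ ≡ 1 (mod 4), so k ≡ 1·1 ≡ 1 (mod 4).
x = 7 + 13·1 = 20.

20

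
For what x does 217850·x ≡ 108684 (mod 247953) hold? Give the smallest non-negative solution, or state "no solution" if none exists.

First find gcd(217850, 247953):
247953 = 1×217850 + 30103
217850 = 7×30103 + 7129
30103 = 4×7129 + 1587
7129 = 4×1587 + 781
1587 = 2×781 + 25
781 = 31×25 + 6
25 = 4×6 + 1
6 = 6×1 + 0
gcd = 1, so a unique solution mod 247953 exists.
Back-substitute for the Bézout coefficients:
1 = 25 − 4·6
1 = −4·781 + 125·25
1 = 125·1587 − 254·781
1 = −254·7129 + 1141·1587
1 = 1141·30103 − 4818·7129
1 = −4818·217850 + 34867·30103
1 = 34867·247953 − 39685·217850
So 217850·(-39685) ≡ 1 (mod 247953), giving 217850⁻¹ ≡ 208268.
x ≡ 217850⁻¹·108684 ≡ 208268·108684 ≡ 17895 (mod 247953).

17895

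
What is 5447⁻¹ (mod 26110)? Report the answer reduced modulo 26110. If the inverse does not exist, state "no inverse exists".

22443

gcd(26110, 5447) by repeated division:
26110 = 4*5447 + 4322
5447 = 1*4322 + 1125
4322 = 3*1125 + 947
1125 = 1*947 + 178
947 = 5*178 + 57
178 = 3*57 + 7
57 = 8*7 + 1
7 = 7*1 + 0
Since gcd(5447, 26110) = 1, back-substitute to write 1 as a combination:
1 = 57 − 8·7
1 = −8·178 + 25·57
1 = 25·947 − 133·178
1 = −133·1125 + 158·947
1 = 158·4322 − 607·1125
1 = −607·5447 + 765·4322
1 = 765·26110 − 3667·5447
Thus 5447·(-3667) ≡ 1 (mod 26110); reducing, -3667 mod 26110 = 22443.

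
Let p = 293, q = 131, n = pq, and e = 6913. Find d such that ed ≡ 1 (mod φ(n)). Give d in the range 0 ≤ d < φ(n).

φ(n) = (p−1)(q−1) = 292·130 = 37960.
Need d with 6913·d ≡ 1 (mod 37960). Apply the extended Euclidean algorithm:
37960 = 5·6913 + 3395
6913 = 2·3395 + 123
3395 = 27·123 + 74
123 = 1·74 + 49
74 = 1·49 + 25
49 = 1·25 + 24
25 = 1·24 + 1
24 = 24·1 + 0
Back-substitute:
1 = 25 − 24
1 = −49 + 2·25
1 = 2·74 − 3·49
1 = −3·123 + 5·74
1 = 5·3395 − 138·123
1 = −138·6913 + 281·3395
1 = 281·37960 − 1543·6913
So 6913·(-1543) ≡ 1 (mod 37960), hence d ≡ -1543 ≡ 36417 (mod 37960).

36417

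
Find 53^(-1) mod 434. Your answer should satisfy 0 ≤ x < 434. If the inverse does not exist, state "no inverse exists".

303

Extended Euclidean algorithm:
434 = 8·53 + 10
53 = 5·10 + 3
10 = 3·3 + 1
3 = 3·1 + 0
The gcd is 1. Working backward:
1 = 10 − 3·3
1 = −3·53 + 16·10
1 = 16·434 − 131·53
Thus 53·(-131) ≡ 1 (mod 434); reducing, -131 mod 434 = 303.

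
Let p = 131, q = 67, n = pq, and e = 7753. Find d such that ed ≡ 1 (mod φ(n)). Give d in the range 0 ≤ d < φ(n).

φ(n) = (p−1)(q−1) = 130·66 = 8580.
Need d with 7753·d ≡ 1 (mod 8580). Apply the extended Euclidean algorithm:
8580 = 1*7753 + 827
7753 = 9*827 + 310
827 = 2*310 + 207
310 = 1*207 + 103
207 = 2*103 + 1
103 = 103*1 + 0
Back-substitute:
1 = 207 − 2·103
1 = −2·310 + 3·207
1 = 3·827 − 8·310
1 = −8·7753 + 75·827
1 = 75·8580 − 83·7753
So 7753·(-83) ≡ 1 (mod 8580), hence d ≡ -83 ≡ 8497 (mod 8580).

8497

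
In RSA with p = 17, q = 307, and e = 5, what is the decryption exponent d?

φ(n) = (p−1)(q−1) = 16·306 = 4896.
Need d with 5·d ≡ 1 (mod 4896). Apply the extended Euclidean algorithm:
4896 = 979*5 + 1
5 = 5*1 + 0
Back-substitute:
1 = 4896 − 979·5
So 5·(-979) ≡ 1 (mod 4896), hence d ≡ -979 ≡ 3917 (mod 4896).

3917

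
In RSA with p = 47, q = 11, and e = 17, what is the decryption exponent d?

φ(n) = (p−1)(q−1) = 46·10 = 460.
Need d with 17·d ≡ 1 (mod 460). Apply the extended Euclidean algorithm:
460 = 27·17 + 1
17 = 17·1 + 0
Back-substitute:
1 = 460 − 27·17
So 17·(-27) ≡ 1 (mod 460), hence d ≡ -27 ≡ 433 (mod 460).

433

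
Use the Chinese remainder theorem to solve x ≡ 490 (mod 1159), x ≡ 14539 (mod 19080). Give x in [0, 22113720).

Write x = 490 + 1159·k. Then 1159·k ≡ 14539 − 490 ≡ 14049 (mod 19080).
Need 1159⁻¹ mod 19080. Extended Euclid on (19080, 1159):
19080 = 16·1159 + 536
1159 = 2·536 + 87
536 = 6·87 + 14
87 = 6·14 + 3
14 = 4·3 + 2
3 = 1·2 + 1
2 = 2·1 + 0
Back-substitute:
1 = 3 − 2
1 = −14 + 5·3
1 = 5·87 − 31·14
1 = −31·536 + 191·87
1 = 191·1159 − 413·536
1 = −413·19080 + 6799·1159
1159⁻¹ ≡ 6799 (mod 19080), so k ≡ 6799·14049 ≡ 4671 (mod 19080).
x = 490 + 1159·4671 = 5414179.

5414179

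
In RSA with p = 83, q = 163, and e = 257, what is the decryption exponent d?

φ(n) = (p−1)(q−1) = 82·162 = 13284.
Need d with 257·d ≡ 1 (mod 13284). Apply the extended Euclidean algorithm:
13284 = 51·257 + 177
257 = 1·177 + 80
177 = 2·80 + 17
80 = 4·17 + 12
17 = 1·12 + 5
12 = 2·5 + 2
5 = 2·2 + 1
2 = 2·1 + 0
Back-substitute:
1 = 5 − 2·2
1 = −2·12 + 5·5
1 = 5·17 − 7·12
1 = −7·80 + 33·17
1 = 33·177 − 73·80
1 = −73·257 + 106·177
1 = 106·13284 − 5479·257
So 257·(-5479) ≡ 1 (mod 13284), hence d ≡ -5479 ≡ 7805 (mod 13284).

7805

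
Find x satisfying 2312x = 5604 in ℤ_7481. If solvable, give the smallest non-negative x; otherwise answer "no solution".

1232

First find gcd(2312, 7481):
7481 = 3×2312 + 545
2312 = 4×545 + 132
545 = 4×132 + 17
132 = 7×17 + 13
17 = 1×13 + 4
13 = 3×4 + 1
4 = 4×1 + 0
gcd = 1, so a unique solution mod 7481 exists.
Back-substitute for the Bézout coefficients:
1 = 13 − 3·4
1 = −3·17 + 4·13
1 = 4·132 − 31·17
1 = −31·545 + 128·132
1 = 128·2312 − 543·545
1 = −543·7481 + 1757·2312
So 2312·(1757) ≡ 1 (mod 7481), giving 2312⁻¹ ≡ 1757.
x ≡ 2312⁻¹·5604 ≡ 1757·5604 ≡ 1232 (mod 7481).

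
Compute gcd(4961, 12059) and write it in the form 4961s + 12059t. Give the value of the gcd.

1

Repeated division:
12059 = 2·4961 + 2137
4961 = 2·2137 + 687
2137 = 3·687 + 76
687 = 9·76 + 3
76 = 25·3 + 1
3 = 3·1 + 0
gcd(4961, 12059) = 1.
Express as a combination:
1 = 76 − 25·3
1 = −25·687 + 226·76
1 = 226·2137 − 703·687
1 = −703·4961 + 1632·2137
1 = 1632·12059 − 3967·4961
So 1 = (1632)·12059 + (-3967)·4961.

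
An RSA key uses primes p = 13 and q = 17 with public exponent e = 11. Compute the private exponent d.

35

φ(n) = (p−1)(q−1) = 12·16 = 192.
Need d with 11·d ≡ 1 (mod 192). Apply the extended Euclidean algorithm:
192 = 17·11 + 5
11 = 2·5 + 1
5 = 5·1 + 0
Back-substitute:
1 = 11 − 2·5
1 = −2·192 + 35·11
So 11·35 ≡ 1 (mod 192), hence d = 35.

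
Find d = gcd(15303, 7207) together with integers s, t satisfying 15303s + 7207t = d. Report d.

Euclidean algorithm:
15303 = 2·7207 + 889
7207 = 8·889 + 95
889 = 9·95 + 34
95 = 2·34 + 27
34 = 1·27 + 7
27 = 3·7 + 6
7 = 1·6 + 1
6 = 6·1 + 0
gcd(15303, 7207) = 1.
Working backward:
1 = 7 − 6
1 = −27 + 4·7
1 = 4·34 − 5·27
1 = −5·95 + 14·34
1 = 14·889 − 131·95
1 = −131·7207 + 1062·889
1 = 1062·15303 − 2255·7207
So 1 = (1062)·15303 + (-2255)·7207.

1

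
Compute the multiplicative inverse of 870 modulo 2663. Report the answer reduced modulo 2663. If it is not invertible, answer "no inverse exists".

Apply the Euclidean algorithm to 2663 and 870:
2663 = 3*870 + 53
870 = 16*53 + 22
53 = 2*22 + 9
22 = 2*9 + 4
9 = 2*4 + 1
4 = 4*1 + 0
The gcd is 1. Working backward:
1 = 9 − 2·4
1 = −2·22 + 5·9
1 = 5·53 − 12·22
1 = −12·870 + 197·53
1 = 197·2663 − 603·870
So 870·(-603) ≡ 1 (mod 2663), and -603 ≡ 2060 (mod 2663).

2060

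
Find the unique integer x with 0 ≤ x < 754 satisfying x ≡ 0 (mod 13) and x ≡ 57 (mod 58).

Write x = 0 + 13·k. Then 13·k ≡ 57 − 0 ≡ 57 (mod 58).
Need 13⁻¹ mod 58. Extended Euclid on (58, 13):
58 = 4·13 + 6
13 = 2·6 + 1
6 = 6·1 + 0
Back-substitute:
1 = 13 − 2·6
1 = −2·58 + 9·13
13⁻¹ ≡ 9 (mod 58), so k ≡ 9·57 ≡ 49 (mod 58).
x = 0 + 13·49 = 637.

637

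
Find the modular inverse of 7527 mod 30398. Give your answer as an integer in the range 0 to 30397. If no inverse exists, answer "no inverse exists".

23375

Run Euclid on (30398, 7527):
30398 = 4×7527 + 290
7527 = 25×290 + 277
290 = 1×277 + 13
277 = 21×13 + 4
13 = 3×4 + 1
4 = 4×1 + 0
gcd = 1, so the inverse exists. Back-substitute:
1 = 13 − 3·4
1 = −3·277 + 64·13
1 = 64·290 − 67·277
1 = −67·7527 + 1739·290
1 = 1739·30398 − 7023·7527
Thus 7527·(-7023) ≡ 1 (mod 30398); reducing, -7023 mod 30398 = 23375.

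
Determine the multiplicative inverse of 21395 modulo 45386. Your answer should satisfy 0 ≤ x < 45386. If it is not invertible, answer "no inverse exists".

no inverse exists

Compute gcd(21395, 45386):
45386 = 2×21395 + 2596
21395 = 8×2596 + 627
2596 = 4×627 + 88
627 = 7×88 + 11
88 = 8×11 + 0
The gcd is 11, not 1, hence no inverse exists.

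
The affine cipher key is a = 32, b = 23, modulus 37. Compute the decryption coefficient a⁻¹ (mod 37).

Apply the Euclidean algorithm to 37 and 32:
37 = 1·32 + 5
32 = 6·5 + 2
5 = 2·2 + 1
2 = 2·1 + 0
gcd = 1, so the inverse exists. Back-substitute:
1 = 5 − 2·2
1 = −2·32 + 13·5
1 = 13·37 − 15·32
So 32·(-15) ≡ 1 (mod 37), and -15 ≡ 22 (mod 37).

22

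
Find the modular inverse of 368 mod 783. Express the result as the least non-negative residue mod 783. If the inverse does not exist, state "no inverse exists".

Apply the Euclidean algorithm to 783 and 368:
783 = 2×368 + 47
368 = 7×47 + 39
47 = 1×39 + 8
39 = 4×8 + 7
8 = 1×7 + 1
7 = 7×1 + 0
Since gcd(368, 783) = 1, back-substitute to write 1 as a combination:
1 = 8 − 7
1 = −39 + 5·8
1 = 5·47 − 6·39
1 = −6·368 + 47·47
1 = 47·783 − 100·368
So 368·(-100) ≡ 1 (mod 783), and -100 ≡ 683 (mod 783).

683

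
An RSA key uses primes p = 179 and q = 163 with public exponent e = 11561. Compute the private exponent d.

17345

φ(n) = (p−1)(q−1) = 178·162 = 28836.
Need d with 11561·d ≡ 1 (mod 28836). Apply the extended Euclidean algorithm:
28836 = 2·11561 + 5714
11561 = 2·5714 + 133
5714 = 42·133 + 128
133 = 1·128 + 5
128 = 25·5 + 3
5 = 1·3 + 2
3 = 1·2 + 1
2 = 2·1 + 0
Back-substitute:
1 = 3 − 2
1 = −5 + 2·3
1 = 2·128 − 51·5
1 = −51·133 + 53·128
1 = 53·5714 − 2277·133
1 = −2277·11561 + 4607·5714
1 = 4607·28836 − 11491·11561
So 11561·(-11491) ≡ 1 (mod 28836), hence d ≡ -11491 ≡ 17345 (mod 28836).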